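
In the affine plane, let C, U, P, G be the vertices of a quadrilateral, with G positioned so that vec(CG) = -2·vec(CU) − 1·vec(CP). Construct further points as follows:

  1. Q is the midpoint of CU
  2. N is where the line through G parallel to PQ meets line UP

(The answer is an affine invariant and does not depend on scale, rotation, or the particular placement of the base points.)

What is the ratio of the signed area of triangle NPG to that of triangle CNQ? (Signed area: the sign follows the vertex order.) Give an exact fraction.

Choose coordinates C = (0, 0), U = (1, 0), P = (0, 1), G = (-2, -1).
1. Q is the midpoint of CU ⇒ Q = (1/2, 0)
2. N is where the line through G parallel to PQ meets line UP ⇒ N = (-6, 7)
2·[NPG] = -24, 2·[CNQ] = -7/2
[NPG]:[CNQ] = -24:-7/2 = 48/7

[NPG]:[CNQ] = 48/7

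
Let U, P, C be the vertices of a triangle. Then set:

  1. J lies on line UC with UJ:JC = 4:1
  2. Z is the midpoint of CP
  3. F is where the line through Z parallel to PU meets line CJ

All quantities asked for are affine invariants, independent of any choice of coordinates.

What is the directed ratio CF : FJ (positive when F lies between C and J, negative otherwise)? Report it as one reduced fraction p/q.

CF:FJ = -5/3

Choose coordinates U = (0, 0), P = (1, 0), C = (0, 1).
1. J lies on line UC with UJ:JC = 4:1 ⇒ J = (0, 4/5)
2. Z is the midpoint of CP ⇒ Z = (1/2, 1/2)
3. F is where the line through Z parallel to PU meets line CJ ⇒ F = (0, 1/2)
F = C + t·(J−C) with t = 5/2, so CF:FJ = t:(1−t) = 5/2:-3/2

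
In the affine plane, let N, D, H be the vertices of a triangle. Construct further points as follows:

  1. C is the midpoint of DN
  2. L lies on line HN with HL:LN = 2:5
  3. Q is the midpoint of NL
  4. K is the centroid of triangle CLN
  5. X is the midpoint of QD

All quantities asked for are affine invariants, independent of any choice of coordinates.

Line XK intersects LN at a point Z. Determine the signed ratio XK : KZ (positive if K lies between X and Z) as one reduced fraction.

Choose coordinates N = (0, 0), D = (1, 0), H = (0, 1).
1. C is the midpoint of DN ⇒ C = (1/2, 0)
2. L lies on line HN with HL:LN = 2:5 ⇒ L = (0, 5/7)
3. Q is the midpoint of NL ⇒ Q = (0, 5/14)
4. K is the centroid of triangle CLN ⇒ K = (1/6, 5/21)
5. X is the midpoint of QD ⇒ X = (1/2, 5/28)
line XK meets LN at Z = (0, 15/56)
K = X + t·(Z−X) with t = 2/3, so XK:KZ = 2/3:1/3

XK:KZ = 2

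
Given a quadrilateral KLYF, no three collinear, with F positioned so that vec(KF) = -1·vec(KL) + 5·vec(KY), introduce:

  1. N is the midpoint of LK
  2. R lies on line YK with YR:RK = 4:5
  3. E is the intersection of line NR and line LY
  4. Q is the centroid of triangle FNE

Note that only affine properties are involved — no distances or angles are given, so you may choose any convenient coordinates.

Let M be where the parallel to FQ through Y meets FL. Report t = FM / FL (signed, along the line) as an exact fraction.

Work in coordinates with K = (0, 0), L = (1, 0), Y = (0, 1), F = (-1, 5).
1. N is the midpoint of LK ⇒ N = (1/2, 0)
2. R lies on line YK with YR:RK = 4:5 ⇒ R = (0, 5/9)
3. E is the intersection of line NR and line LY ⇒ E = (-4, 5)
4. Q is the centroid of triangle FNE ⇒ Q = (-3/2, 10/3)
through Y parallel to FQ: direction (-1/2, -5/3); meets FL at M = (9/35, 13/7)
M = F + t·(L−F) with t = 22/35

t = 22/35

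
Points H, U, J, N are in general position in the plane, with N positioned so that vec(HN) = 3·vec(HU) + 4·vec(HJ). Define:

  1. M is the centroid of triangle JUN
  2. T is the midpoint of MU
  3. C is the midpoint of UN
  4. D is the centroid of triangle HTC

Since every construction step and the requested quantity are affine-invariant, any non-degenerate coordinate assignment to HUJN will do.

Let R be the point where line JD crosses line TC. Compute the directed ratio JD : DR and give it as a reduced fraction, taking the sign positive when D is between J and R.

Choose coordinates H = (0, 0), U = (1, 0), J = (0, 1), N = (3, 4).
1. M is the centroid of triangle JUN ⇒ M = (4/3, 5/3)
2. T is the midpoint of MU ⇒ T = (7/6, 5/6)
3. C is the midpoint of UN ⇒ C = (2, 2)
4. D is the centroid of triangle HTC ⇒ D = (19/18, 17/18)
line JD meets TC at R = (57/46, 43/46)
D = J + t·(R−J) with t = 23/27, so JD:DR = 23/27:4/27

JD:DR = 23/4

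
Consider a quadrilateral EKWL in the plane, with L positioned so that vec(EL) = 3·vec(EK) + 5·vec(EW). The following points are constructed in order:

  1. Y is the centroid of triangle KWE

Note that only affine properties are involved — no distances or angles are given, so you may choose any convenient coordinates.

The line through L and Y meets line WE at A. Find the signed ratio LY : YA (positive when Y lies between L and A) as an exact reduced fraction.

LY:YA = 8

Choose coordinates E = (0, 0), K = (1, 0), W = (0, 1), L = (3, 5).
1. Y is the centroid of triangle KWE ⇒ Y = (1/3, 1/3)
line LY meets WE at A = (0, -1/4)
Y = L + t·(A−L) with t = 8/9, so LY:YA = 8/9:1/9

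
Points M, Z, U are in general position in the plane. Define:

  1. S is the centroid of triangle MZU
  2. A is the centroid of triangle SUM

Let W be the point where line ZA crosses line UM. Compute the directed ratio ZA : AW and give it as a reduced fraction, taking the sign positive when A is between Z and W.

Choose coordinates M = (0, 0), Z = (1, 0), U = (0, 1).
1. S is the centroid of triangle MZU ⇒ S = (1/3, 1/3)
2. A is the centroid of triangle SUM ⇒ A = (1/9, 4/9)
line ZA meets UM at W = (0, 1/2)
A = Z + t·(W−Z) with t = 8/9, so ZA:AW = 8/9:1/9

ZA:AW = 8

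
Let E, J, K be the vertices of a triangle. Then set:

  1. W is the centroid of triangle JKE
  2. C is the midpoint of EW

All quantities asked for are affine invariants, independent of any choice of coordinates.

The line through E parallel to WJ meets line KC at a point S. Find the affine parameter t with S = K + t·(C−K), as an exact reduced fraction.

Work in coordinates with E = (0, 0), J = (1, 0), K = (0, 1).
1. W is the centroid of triangle JKE ⇒ W = (1/3, 1/3)
2. C is the midpoint of EW ⇒ C = (1/6, 1/6)
through E parallel to WJ: direction (2/3, -1/3); meets KC at S = (2/9, -1/9)
S = K + t·(C−K) with t = 4/3

t = 4/3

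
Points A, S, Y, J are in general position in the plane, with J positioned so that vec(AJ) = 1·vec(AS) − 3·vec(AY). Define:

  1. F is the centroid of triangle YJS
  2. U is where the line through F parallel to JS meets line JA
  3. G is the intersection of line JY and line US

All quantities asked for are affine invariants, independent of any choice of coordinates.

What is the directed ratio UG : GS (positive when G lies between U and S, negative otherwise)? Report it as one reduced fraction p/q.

Set A = (0, 0), S = (1, 0), Y = (0, 1), J = (1, -3); any affine frame gives the same invariant.
1. F is the centroid of triangle YJS ⇒ F = (2/3, -2/3)
2. U is where the line through F parallel to JS meets line JA ⇒ U = (2/3, -2)
3. G is the intersection of line JY and line US ⇒ G = (7/10, -9/5)
G = U + t·(S−U) with t = 1/10, so UG:GS = t:(1−t) = 1/10:9/10

UG:GS = 1/9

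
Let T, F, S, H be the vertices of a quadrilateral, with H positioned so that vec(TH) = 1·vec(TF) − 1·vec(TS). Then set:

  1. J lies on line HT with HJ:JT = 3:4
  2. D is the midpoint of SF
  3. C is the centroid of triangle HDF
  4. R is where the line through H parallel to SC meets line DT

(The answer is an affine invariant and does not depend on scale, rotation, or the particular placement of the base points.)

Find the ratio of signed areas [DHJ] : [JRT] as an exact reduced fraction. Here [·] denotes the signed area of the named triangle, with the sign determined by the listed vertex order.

Work in coordinates with T = (0, 0), F = (1, 0), S = (0, 1), H = (1, -1).
1. J lies on line HT with HJ:JT = 3:4 ⇒ J = (4/7, -4/7)
2. D is the midpoint of SF ⇒ D = (1/2, 1/2)
3. C is the centroid of triangle HDF ⇒ C = (5/6, -1/6)
4. R is where the line through H parallel to SC meets line DT ⇒ R = (1/6, 1/6)
2·[DHJ] = -3/7, 2·[JRT] = 4/21
[DHJ]:[JRT] = -3/7:4/21 = -9/4

[DHJ]:[JRT] = -9/4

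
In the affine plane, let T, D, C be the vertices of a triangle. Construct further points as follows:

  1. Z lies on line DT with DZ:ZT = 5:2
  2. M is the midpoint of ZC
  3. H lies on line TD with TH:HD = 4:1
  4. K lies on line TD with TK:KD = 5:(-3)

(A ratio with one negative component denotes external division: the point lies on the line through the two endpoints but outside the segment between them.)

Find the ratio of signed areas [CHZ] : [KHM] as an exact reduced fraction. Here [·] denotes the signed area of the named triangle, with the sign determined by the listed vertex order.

[CHZ]:[KHM] = 72/119

Work in coordinates with T = (0, 0), D = (1, 0), C = (0, 1).
1. Z lies on line DT with DZ:ZT = 5:2 ⇒ Z = (2/7, 0)
2. M is the midpoint of ZC ⇒ M = (1/7, 1/2)
3. H lies on line TD with TH:HD = 4:1 ⇒ H = (4/5, 0)
4. K lies on line TD with TK:KD = 5:(-3) ⇒ K = (5/2, 0)
2·[CHZ] = -18/35, 2·[KHM] = -17/20
[CHZ]:[KHM] = -18/35:-17/20 = 72/119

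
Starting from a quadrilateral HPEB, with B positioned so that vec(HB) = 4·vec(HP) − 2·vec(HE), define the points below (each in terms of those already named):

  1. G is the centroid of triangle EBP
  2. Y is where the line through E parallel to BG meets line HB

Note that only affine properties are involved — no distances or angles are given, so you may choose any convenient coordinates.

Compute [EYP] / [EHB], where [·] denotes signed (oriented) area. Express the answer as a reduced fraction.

[EYP]:[EHB] = -1/3

Choose coordinates H = (0, 0), P = (1, 0), E = (0, 1), B = (4, -2).
1. G is the centroid of triangle EBP ⇒ G = (5/3, -1/3)
2. Y is where the line through E parallel to BG meets line HB ⇒ Y = (14/3, -7/3)
2·[EYP] = -4/3, 2·[EHB] = 4
[EYP]:[EHB] = -4/3:4 = -1/3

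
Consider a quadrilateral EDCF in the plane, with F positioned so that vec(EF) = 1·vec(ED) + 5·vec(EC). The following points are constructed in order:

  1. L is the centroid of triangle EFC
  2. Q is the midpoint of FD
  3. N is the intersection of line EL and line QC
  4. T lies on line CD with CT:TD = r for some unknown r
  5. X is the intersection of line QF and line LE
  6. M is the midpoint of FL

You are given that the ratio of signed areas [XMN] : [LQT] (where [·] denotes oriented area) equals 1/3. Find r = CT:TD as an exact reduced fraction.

Set E = (0, 0), D = (1, 0), C = (0, 1), F = (1, 5); any affine frame gives the same invariant.
1. L is the centroid of triangle EFC ⇒ L = (1/3, 2)
2. Q is the midpoint of FD ⇒ Q = (1, 5/2)
3. N is the intersection of line EL and line QC ⇒ N = (2/9, 4/3)
4. With CT:TD = r, write λ = r/(r+1) so T = C + λ·(D−C); T is affine-linear in λ
5. X is the intersection of line QF and line LE ⇒ X = (1, 6)
6. M is the midpoint of FL ⇒ M = (2/3, 7/2)
Every point depending on T is an affine combination of T and λ-independent points, so each such coordinate is linear in λ; the λ² term in each signed area is a multiple of (D−C)×(D−C) = 0, so 2·[XMN] and 2·[LQT] are each linear in λ. Evaluating at λ=0 and λ=1:
  2·[XMN] = -7/18,   2·[LQT] = -7/6·λ − 1/2
So [XMN]:[LQT] = (-7/18) / (-7/6·λ − 1/2). Setting this equal to 1/3:
  -7/18 = 1/3·(-7/6·λ − 1/2)  ⇒  λ = 4/7
Then r = λ/(1−λ) = (4/7)/(3/7) = 4/3. Check: with r = 4/3, T = (4/7, 3/7) and [XMN]:[LQT] = 1/3 as required.

r = 4/3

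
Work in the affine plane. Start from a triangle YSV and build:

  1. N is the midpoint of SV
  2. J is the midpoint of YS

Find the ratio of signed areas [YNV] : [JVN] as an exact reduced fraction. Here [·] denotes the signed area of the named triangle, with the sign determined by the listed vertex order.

[YNV]:[JVN] = -2

Set Y = (0, 0), S = (1, 0), V = (0, 1); any affine frame gives the same invariant.
1. N is the midpoint of SV ⇒ N = (1/2, 1/2)
2. J is the midpoint of YS ⇒ J = (1/2, 0)
2·[YNV] = 1/2, 2·[JVN] = -1/4
[YNV]:[JVN] = 1/2:-1/4 = -2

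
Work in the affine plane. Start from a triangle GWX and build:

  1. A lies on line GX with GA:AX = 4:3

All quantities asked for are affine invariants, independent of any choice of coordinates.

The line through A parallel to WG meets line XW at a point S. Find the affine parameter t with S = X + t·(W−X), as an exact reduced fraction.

t = 3/7

Set G = (0, 0), W = (1, 0), X = (0, 1); any affine frame gives the same invariant.
1. A lies on line GX with GA:AX = 4:3 ⇒ A = (0, 4/7)
through A parallel to WG: direction (-1, 0); meets XW at S = (3/7, 4/7)
S = X + t·(W−X) with t = 3/7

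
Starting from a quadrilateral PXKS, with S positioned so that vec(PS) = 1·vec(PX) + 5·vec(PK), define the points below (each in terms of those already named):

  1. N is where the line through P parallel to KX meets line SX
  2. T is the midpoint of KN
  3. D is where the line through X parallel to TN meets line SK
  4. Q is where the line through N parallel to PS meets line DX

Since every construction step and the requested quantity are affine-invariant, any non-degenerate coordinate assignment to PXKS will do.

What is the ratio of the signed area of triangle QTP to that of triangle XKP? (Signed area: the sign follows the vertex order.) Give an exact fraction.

Choose coordinates P = (0, 0), X = (1, 0), K = (0, 1), S = (1, 5).
1. N is where the line through P parallel to KX meets line SX ⇒ N = (1, -1)
2. T is the midpoint of KN ⇒ T = (1/2, 0)
3. D is where the line through X parallel to TN meets line SK ⇒ D = (1/6, 5/3)
4. Q is where the line through N parallel to PS meets line DX ⇒ Q = (8/7, -2/7)
2·[QTP] = 1/7, 2·[XKP] = 1
[QTP]:[XKP] = 1/7:1 = 1/7

[QTP]:[XKP] = 1/7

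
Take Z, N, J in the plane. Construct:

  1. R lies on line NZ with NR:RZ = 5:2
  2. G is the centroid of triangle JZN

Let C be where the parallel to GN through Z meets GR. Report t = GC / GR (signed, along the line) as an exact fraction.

Choose coordinates Z = (0, 0), N = (1, 0), J = (0, 1).
1. R lies on line NZ with NR:RZ = 5:2 ⇒ R = (2/7, 0)
2. G is the centroid of triangle JZN ⇒ G = (1/3, 1/3)
through Z parallel to GN: direction (2/3, -1/3); meets GR at C = (4/15, -2/15)
C = G + t·(R−G) with t = 7/5

t = 7/5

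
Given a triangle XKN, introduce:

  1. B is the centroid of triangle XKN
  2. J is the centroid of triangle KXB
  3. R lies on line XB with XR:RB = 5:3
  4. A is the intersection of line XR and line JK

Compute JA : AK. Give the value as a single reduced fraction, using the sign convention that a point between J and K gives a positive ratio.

Set X = (0, 0), K = (1, 0), N = (0, 1); any affine frame gives the same invariant.
1. B is the centroid of triangle XKN ⇒ B = (1/3, 1/3)
2. J is the centroid of triangle KXB ⇒ J = (4/9, 1/9)
3. R lies on line XB with XR:RB = 5:3 ⇒ R = (5/24, 5/24)
4. A is the intersection of line XR and line JK ⇒ A = (1/6, 1/6)
A = J + t·(K−J) with t = -1/2, so JA:AK = t:(1−t) = -1/2:3/2

JA:AK = -1/3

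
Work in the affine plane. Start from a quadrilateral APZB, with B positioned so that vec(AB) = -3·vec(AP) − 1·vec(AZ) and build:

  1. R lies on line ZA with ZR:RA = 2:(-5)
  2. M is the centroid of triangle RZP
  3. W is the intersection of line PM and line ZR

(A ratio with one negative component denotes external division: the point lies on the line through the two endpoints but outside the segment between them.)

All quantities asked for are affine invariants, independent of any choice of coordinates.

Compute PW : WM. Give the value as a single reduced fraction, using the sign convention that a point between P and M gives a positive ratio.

Set A = (0, 0), P = (1, 0), Z = (0, 1), B = (-3, -1); any affine frame gives the same invariant.
1. R lies on line ZA with ZR:RA = 2:(-5) ⇒ R = (0, 5/3)
2. M is the centroid of triangle RZP ⇒ M = (1/3, 8/9)
3. W is the intersection of line PM and line ZR ⇒ W = (0, 4/3)
W = P + t·(M−P) with t = 3/2, so PW:WM = t:(1−t) = 3/2:-1/2

PW:WM = -3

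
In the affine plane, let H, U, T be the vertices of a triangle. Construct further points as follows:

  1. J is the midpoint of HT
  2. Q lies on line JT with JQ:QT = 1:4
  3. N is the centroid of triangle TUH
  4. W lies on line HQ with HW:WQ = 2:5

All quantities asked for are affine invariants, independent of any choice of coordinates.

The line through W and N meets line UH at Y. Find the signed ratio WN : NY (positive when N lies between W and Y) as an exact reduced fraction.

WN:NY = -17/35

Assign H = (0, 0), U = (1, 0), T = (0, 1) — the answer is frame-independent, so this choice is without loss of generality.
1. J is the midpoint of HT ⇒ J = (0, 1/2)
2. Q lies on line JT with JQ:QT = 1:4 ⇒ Q = (0, 3/5)
3. N is the centroid of triangle TUH ⇒ N = (1/3, 1/3)
4. W lies on line HQ with HW:WQ = 2:5 ⇒ W = (0, 6/35)
line WN meets UH at Y = (-6/17, 0)
N = W + t·(Y−W) with t = -17/18, so WN:NY = -17/18:35/18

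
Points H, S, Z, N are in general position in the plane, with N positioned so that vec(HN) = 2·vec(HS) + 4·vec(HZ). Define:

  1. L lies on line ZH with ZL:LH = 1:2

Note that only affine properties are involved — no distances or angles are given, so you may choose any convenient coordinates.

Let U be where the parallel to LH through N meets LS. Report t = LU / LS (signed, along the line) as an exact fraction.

t = 2

Assign H = (0, 0), S = (1, 0), Z = (0, 1), N = (2, 4) — the answer is frame-independent, so this choice is without loss of generality.
1. L lies on line ZH with ZL:LH = 1:2 ⇒ L = (0, 2/3)
through N parallel to LH: direction (0, -2/3); meets LS at U = (2, -2/3)
U = L + t·(S−L) with t = 2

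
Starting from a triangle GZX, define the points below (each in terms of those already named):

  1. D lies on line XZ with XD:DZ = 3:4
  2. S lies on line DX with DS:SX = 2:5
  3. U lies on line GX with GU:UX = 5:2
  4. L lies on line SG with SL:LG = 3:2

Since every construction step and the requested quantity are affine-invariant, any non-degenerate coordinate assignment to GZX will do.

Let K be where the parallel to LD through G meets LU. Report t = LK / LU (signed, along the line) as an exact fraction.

Choose coordinates G = (0, 0), Z = (1, 0), X = (0, 1).
1. D lies on line XZ with XD:DZ = 3:4 ⇒ D = (3/7, 4/7)
2. S lies on line DX with DS:SX = 2:5 ⇒ S = (15/49, 34/49)
3. U lies on line GX with GU:UX = 5:2 ⇒ U = (0, 5/7)
4. L lies on line SG with SL:LG = 3:2 ⇒ L = (6/49, 68/245)
through G parallel to LD: direction (15/49, 72/245); meets LU at K = (750/4753, 720/4753)
K = L + t·(U−L) with t = -28/97

t = -28/97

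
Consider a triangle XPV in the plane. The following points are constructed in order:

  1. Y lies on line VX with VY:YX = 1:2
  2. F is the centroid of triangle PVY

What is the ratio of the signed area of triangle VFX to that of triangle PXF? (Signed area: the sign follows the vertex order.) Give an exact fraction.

[VFX]:[PXF] = 3/5

Assign X = (0, 0), P = (1, 0), V = (0, 1) — the answer is frame-independent, so this choice is without loss of generality.
1. Y lies on line VX with VY:YX = 1:2 ⇒ Y = (0, 2/3)
2. F is the centroid of triangle PVY ⇒ F = (1/3, 5/9)
2·[VFX] = -1/3, 2·[PXF] = -5/9
[VFX]:[PXF] = -1/3:-5/9 = 3/5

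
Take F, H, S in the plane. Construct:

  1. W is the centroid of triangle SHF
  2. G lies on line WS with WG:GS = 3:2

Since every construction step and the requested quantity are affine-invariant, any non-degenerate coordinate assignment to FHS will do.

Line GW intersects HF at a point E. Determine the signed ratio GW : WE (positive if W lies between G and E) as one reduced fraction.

GW:WE = 6/5

Work in coordinates with F = (0, 0), H = (1, 0), S = (0, 1).
1. W is the centroid of triangle SHF ⇒ W = (1/3, 1/3)
2. G lies on line WS with WG:GS = 3:2 ⇒ G = (2/15, 11/15)
line GW meets HF at E = (1/2, 0)
W = G + t·(E−G) with t = 6/11, so GW:WE = 6/11:5/11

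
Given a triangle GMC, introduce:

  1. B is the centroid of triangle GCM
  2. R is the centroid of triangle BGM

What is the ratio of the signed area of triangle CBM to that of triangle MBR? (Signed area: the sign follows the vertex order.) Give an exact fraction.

[CBM]:[MBR] = 3

Choose coordinates G = (0, 0), M = (1, 0), C = (0, 1).
1. B is the centroid of triangle GCM ⇒ B = (1/3, 1/3)
2. R is the centroid of triangle BGM ⇒ R = (4/9, 1/9)
2·[CBM] = 1/3, 2·[MBR] = 1/9
[CBM]:[MBR] = 1/3:1/9 = 3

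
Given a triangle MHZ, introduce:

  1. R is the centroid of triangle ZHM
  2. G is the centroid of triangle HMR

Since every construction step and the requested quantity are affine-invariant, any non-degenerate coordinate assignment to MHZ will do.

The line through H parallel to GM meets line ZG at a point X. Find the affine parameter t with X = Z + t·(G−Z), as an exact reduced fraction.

t = 5/4

Assign M = (0, 0), H = (1, 0), Z = (0, 1) — the answer is frame-independent, so this choice is without loss of generality.
1. R is the centroid of triangle ZHM ⇒ R = (1/3, 1/3)
2. G is the centroid of triangle HMR ⇒ G = (4/9, 1/9)
through H parallel to GM: direction (-4/9, -1/9); meets ZG at X = (5/9, -1/9)
X = Z + t·(G−Z) with t = 5/4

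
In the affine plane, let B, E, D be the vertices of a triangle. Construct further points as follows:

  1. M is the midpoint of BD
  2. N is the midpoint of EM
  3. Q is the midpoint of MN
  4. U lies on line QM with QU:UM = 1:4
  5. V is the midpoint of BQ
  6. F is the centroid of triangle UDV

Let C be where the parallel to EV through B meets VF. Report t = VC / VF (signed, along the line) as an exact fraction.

t = -45/71

Assign B = (0, 0), E = (1, 0), D = (0, 1) — the answer is frame-independent, so this choice is without loss of generality.
1. M is the midpoint of BD ⇒ M = (0, 1/2)
2. N is the midpoint of EM ⇒ N = (1/2, 1/4)
3. Q is the midpoint of MN ⇒ Q = (1/4, 3/8)
4. U lies on line QM with QU:UM = 1:4 ⇒ U = (1/5, 2/5)
5. V is the midpoint of BQ ⇒ V = (1/8, 3/16)
6. F is the centroid of triangle UDV ⇒ F = (13/120, 127/240)
through B parallel to EV: direction (-7/8, 3/16); meets VF at C = (77/568, -33/1136)
C = V + t·(F−V) with t = -45/71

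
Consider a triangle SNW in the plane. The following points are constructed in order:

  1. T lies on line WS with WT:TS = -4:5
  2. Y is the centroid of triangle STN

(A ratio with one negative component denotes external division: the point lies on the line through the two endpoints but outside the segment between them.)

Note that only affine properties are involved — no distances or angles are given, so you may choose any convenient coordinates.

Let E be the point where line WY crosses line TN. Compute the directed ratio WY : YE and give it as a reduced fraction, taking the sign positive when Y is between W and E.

WY:YE = 7/5

Work in coordinates with S = (0, 0), N = (1, 0), W = (0, 1).
1. T lies on line WS with WT:TS = -4:5 ⇒ T = (0, 5)
2. Y is the centroid of triangle STN ⇒ Y = (1/3, 5/3)
line WY meets TN at E = (4/7, 15/7)
Y = W + t·(E−W) with t = 7/12, so WY:YE = 7/12:5/12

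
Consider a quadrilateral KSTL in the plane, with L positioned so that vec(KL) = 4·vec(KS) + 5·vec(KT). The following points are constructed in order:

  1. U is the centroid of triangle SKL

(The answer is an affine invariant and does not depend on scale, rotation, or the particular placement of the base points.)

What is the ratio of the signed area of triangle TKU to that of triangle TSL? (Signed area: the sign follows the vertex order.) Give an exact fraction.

Assign K = (0, 0), S = (1, 0), T = (0, 1), L = (4, 5) — the answer is frame-independent, so this choice is without loss of generality.
1. U is the centroid of triangle SKL ⇒ U = (5/3, 5/3)
2·[TKU] = 5/3, 2·[TSL] = 8
[TKU]:[TSL] = 5/3:8 = 5/24

[TKU]:[TSL] = 5/24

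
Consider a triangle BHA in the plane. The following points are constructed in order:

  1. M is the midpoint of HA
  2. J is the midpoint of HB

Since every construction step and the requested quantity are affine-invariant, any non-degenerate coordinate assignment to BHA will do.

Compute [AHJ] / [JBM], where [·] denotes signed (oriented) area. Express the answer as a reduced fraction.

[AHJ]:[JBM] = 2

Work in coordinates with B = (0, 0), H = (1, 0), A = (0, 1).
1. M is the midpoint of HA ⇒ M = (1/2, 1/2)
2. J is the midpoint of HB ⇒ J = (1/2, 0)
2·[AHJ] = -1/2, 2·[JBM] = -1/4
[AHJ]:[JBM] = -1/2:-1/4 = 2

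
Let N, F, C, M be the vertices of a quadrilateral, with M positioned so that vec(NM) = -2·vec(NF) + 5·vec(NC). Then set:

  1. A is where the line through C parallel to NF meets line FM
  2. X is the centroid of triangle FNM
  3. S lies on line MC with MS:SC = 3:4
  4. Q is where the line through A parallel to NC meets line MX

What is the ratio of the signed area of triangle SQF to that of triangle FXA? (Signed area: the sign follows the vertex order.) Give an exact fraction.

[SQF]:[FXA] = -162/35

Set N = (0, 0), F = (1, 0), C = (0, 1), M = (-2, 5); any affine frame gives the same invariant.
1. A is where the line through C parallel to NF meets line FM ⇒ A = (2/5, 1)
2. X is the centroid of triangle FNM ⇒ X = (-1/3, 5/3)
3. S lies on line MC with MS:SC = 3:4 ⇒ S = (-8/7, 23/7)
4. Q is where the line through A parallel to NC meets line MX ⇒ Q = (2/5, 1/5)
2·[SQF] = 54/35, 2·[FXA] = -1/3
[SQF]:[FXA] = 54/35:-1/3 = -162/35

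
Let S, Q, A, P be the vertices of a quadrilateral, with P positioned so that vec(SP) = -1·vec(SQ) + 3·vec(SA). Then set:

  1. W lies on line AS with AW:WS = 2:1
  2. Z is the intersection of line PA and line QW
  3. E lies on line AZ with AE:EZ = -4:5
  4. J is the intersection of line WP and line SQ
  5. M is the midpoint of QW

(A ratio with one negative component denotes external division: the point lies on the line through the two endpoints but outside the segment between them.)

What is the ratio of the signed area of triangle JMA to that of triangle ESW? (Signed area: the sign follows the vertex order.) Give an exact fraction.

Set S = (0, 0), Q = (1, 0), A = (0, 1), P = (-1, 3); any affine frame gives the same invariant.
1. W lies on line AS with AW:WS = 2:1 ⇒ W = (0, 1/3)
2. Z is the intersection of line PA and line QW ⇒ Z = (2/5, 1/5)
3. E lies on line AZ with AE:EZ = -4:5 ⇒ E = (-8/5, 21/5)
4. J is the intersection of line WP and line SQ ⇒ J = (1/8, 0)
5. M is the midpoint of QW ⇒ M = (1/2, 1/6)
2·[JMA] = 19/48, 2·[ESW] = 8/15
[JMA]:[ESW] = 19/48:8/15 = 95/128

[JMA]:[ESW] = 95/128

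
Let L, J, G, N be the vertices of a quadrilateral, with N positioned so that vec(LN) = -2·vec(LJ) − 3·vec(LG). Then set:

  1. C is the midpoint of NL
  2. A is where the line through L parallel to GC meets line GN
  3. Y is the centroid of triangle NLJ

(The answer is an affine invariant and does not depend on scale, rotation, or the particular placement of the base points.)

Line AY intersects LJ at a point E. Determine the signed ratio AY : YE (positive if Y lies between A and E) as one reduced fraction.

Assign L = (0, 0), J = (1, 0), G = (0, 1), N = (-2, -3) — the answer is frame-independent, so this choice is without loss of generality.
1. C is the midpoint of NL ⇒ C = (-1, -3/2)
2. A is where the line through L parallel to GC meets line GN ⇒ A = (2, 5)
3. Y is the centroid of triangle NLJ ⇒ Y = (-1/3, -1)
line AY meets LJ at E = (1/18, 0)
Y = A + t·(E−A) with t = 6/5, so AY:YE = 6/5:-1/5

AY:YE = -6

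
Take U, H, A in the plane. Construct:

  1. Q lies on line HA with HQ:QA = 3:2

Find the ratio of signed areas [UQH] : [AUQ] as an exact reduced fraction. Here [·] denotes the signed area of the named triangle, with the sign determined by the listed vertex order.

[UQH]:[AUQ] = -3/2

Work in coordinates with U = (0, 0), H = (1, 0), A = (0, 1).
1. Q lies on line HA with HQ:QA = 3:2 ⇒ Q = (2/5, 3/5)
2·[UQH] = -3/5, 2·[AUQ] = 2/5
[UQH]:[AUQ] = -3/5:2/5 = -3/2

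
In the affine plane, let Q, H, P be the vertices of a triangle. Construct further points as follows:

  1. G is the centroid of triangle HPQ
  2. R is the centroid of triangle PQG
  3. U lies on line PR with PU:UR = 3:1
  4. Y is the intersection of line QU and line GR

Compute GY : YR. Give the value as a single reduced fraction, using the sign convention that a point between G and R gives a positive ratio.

GY:YR = -6

Work in coordinates with Q = (0, 0), H = (1, 0), P = (0, 1).
1. G is the centroid of triangle HPQ ⇒ G = (1/3, 1/3)
2. R is the centroid of triangle PQG ⇒ R = (1/9, 4/9)
3. U lies on line PR with PU:UR = 3:1 ⇒ U = (1/12, 7/12)
4. Y is the intersection of line QU and line GR ⇒ Y = (1/15, 7/15)
Y = G + t·(R−G) with t = 6/5, so GY:YR = t:(1−t) = 6/5:-1/5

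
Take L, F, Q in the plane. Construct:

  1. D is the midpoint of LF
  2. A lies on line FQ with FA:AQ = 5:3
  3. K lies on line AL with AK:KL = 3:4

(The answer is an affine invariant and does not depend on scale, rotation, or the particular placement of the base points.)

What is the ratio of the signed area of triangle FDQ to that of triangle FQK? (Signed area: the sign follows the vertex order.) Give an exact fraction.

[FDQ]:[FQK] = -7/6

Work in coordinates with L = (0, 0), F = (1, 0), Q = (0, 1).
1. D is the midpoint of LF ⇒ D = (1/2, 0)
2. A lies on line FQ with FA:AQ = 5:3 ⇒ A = (3/8, 5/8)
3. K lies on line AL with AK:KL = 3:4 ⇒ K = (3/14, 5/14)
2·[FDQ] = -1/2, 2·[FQK] = 3/7
[FDQ]:[FQK] = -1/2:3/7 = -7/6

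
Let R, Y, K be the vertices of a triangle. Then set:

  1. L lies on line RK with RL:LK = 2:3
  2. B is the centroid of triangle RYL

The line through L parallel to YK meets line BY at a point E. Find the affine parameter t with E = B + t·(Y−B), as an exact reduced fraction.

Set R = (0, 0), Y = (1, 0), K = (0, 1); any affine frame gives the same invariant.
1. L lies on line RK with RL:LK = 2:3 ⇒ L = (0, 2/5)
2. B is the centroid of triangle RYL ⇒ B = (1/3, 2/15)
through L parallel to YK: direction (-1, 1); meets BY at E = (1/4, 3/20)
E = B + t·(Y−B) with t = -1/8

t = -1/8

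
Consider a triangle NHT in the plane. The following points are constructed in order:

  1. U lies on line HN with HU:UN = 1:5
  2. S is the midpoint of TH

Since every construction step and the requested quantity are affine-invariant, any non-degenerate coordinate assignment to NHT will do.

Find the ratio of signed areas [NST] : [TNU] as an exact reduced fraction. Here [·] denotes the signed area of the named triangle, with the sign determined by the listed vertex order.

Choose coordinates N = (0, 0), H = (1, 0), T = (0, 1).
1. U lies on line HN with HU:UN = 1:5 ⇒ U = (5/6, 0)
2. S is the midpoint of TH ⇒ S = (1/2, 1/2)
2·[NST] = 1/2, 2·[TNU] = 5/6
[NST]:[TNU] = 1/2:5/6 = 3/5

[NST]:[TNU] = 3/5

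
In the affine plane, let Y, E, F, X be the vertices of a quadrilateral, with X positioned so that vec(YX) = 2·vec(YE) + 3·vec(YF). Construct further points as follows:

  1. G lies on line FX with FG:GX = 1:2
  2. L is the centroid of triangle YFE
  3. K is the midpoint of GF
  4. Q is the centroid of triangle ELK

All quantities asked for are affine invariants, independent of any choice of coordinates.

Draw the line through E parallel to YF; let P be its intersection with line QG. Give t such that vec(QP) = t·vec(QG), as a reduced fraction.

t = 4

Set Y = (0, 0), E = (1, 0), F = (0, 1), X = (2, 3); any affine frame gives the same invariant.
1. G lies on line FX with FG:GX = 1:2 ⇒ G = (2/3, 5/3)
2. L is the centroid of triangle YFE ⇒ L = (1/3, 1/3)
3. K is the midpoint of GF ⇒ K = (1/3, 4/3)
4. Q is the centroid of triangle ELK ⇒ Q = (5/9, 5/9)
through E parallel to YF: direction (0, 1); meets QG at P = (1, 5)
P = Q + t·(G−Q) with t = 4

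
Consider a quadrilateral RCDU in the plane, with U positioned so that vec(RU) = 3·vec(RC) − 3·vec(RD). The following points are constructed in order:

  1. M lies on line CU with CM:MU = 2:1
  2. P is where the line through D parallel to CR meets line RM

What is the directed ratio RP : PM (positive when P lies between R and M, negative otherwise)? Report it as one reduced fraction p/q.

RP:PM = -1/3

Assign R = (0, 0), C = (1, 0), D = (0, 1), U = (3, -3) — the answer is frame-independent, so this choice is without loss of generality.
1. M lies on line CU with CM:MU = 2:1 ⇒ M = (7/3, -2)
2. P is where the line through D parallel to CR meets line RM ⇒ P = (-7/6, 1)
P = R + t·(M−R) with t = -1/2, so RP:PM = t:(1−t) = -1/2:3/2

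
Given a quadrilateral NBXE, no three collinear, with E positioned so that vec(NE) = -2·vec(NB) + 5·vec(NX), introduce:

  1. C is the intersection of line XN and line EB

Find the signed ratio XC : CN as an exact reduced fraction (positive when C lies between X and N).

Assign N = (0, 0), B = (1, 0), X = (0, 1), E = (-2, 5) — the answer is frame-independent, so this choice is without loss of generality.
1. C is the intersection of line XN and line EB ⇒ C = (0, 5/3)
C = X + t·(N−X) with t = -2/3, so XC:CN = t:(1−t) = -2/3:5/3

XC:CN = -2/5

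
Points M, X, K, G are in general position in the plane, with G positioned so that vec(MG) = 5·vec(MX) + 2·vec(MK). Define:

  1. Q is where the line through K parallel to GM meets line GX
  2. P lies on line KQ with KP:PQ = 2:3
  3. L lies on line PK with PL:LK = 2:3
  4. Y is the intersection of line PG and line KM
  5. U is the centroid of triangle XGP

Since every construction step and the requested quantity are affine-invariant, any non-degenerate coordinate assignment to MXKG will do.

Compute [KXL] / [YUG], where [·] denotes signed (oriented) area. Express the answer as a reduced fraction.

[KXL]:[YUG] = -21/25

Assign M = (0, 0), X = (1, 0), K = (0, 1), G = (5, 2) — the answer is frame-independent, so this choice is without loss of generality.
1. Q is where the line through K parallel to GM meets line GX ⇒ Q = (15, 7)
2. P lies on line KQ with KP:PQ = 2:3 ⇒ P = (6, 17/5)
3. L lies on line PK with PL:LK = 2:3 ⇒ L = (18/5, 61/25)
4. Y is the intersection of line PG and line KM ⇒ Y = (0, -5)
5. U is the centroid of triangle XGP ⇒ U = (4, 9/5)
2·[KXL] = 126/25, 2·[YUG] = -6
[KXL]:[YUG] = 126/25:-6 = -21/25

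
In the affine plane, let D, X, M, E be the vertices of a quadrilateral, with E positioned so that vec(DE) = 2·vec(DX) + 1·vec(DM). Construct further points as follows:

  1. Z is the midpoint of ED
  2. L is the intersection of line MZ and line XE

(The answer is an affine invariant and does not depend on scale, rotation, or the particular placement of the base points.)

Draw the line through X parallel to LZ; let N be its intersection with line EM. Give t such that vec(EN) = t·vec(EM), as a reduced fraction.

t = 3/2

Work in coordinates with D = (0, 0), X = (1, 0), M = (0, 1), E = (2, 1).
1. Z is the midpoint of ED ⇒ Z = (1, 1/2)
2. L is the intersection of line MZ and line XE ⇒ L = (4/3, 1/3)
through X parallel to LZ: direction (-1/3, 1/6); meets EM at N = (-1, 1)
N = E + t·(M−E) with t = 3/2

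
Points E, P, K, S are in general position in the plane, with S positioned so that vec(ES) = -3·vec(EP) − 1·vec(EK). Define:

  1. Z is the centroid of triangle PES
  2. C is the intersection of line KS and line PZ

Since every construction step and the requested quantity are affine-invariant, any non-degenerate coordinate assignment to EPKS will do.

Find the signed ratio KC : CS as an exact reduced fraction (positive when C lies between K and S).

KC:CS = 6

Work in coordinates with E = (0, 0), P = (1, 0), K = (0, 1), S = (-3, -1).
1. Z is the centroid of triangle PES ⇒ Z = (-2/3, -1/3)
2. C is the intersection of line KS and line PZ ⇒ C = (-18/7, -5/7)
C = K + t·(S−K) with t = 6/7, so KC:CS = t:(1−t) = 6/7:1/7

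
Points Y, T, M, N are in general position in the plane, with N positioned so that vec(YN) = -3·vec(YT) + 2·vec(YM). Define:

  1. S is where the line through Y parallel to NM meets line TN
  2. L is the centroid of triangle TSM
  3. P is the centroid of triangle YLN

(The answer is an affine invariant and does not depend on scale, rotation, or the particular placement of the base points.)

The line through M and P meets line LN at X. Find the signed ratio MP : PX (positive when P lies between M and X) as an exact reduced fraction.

Assign Y = (0, 0), T = (1, 0), M = (0, 1), N = (-3, 2) — the answer is frame-independent, so this choice is without loss of generality.
1. S is where the line through Y parallel to NM meets line TN ⇒ S = (3, -1)
2. L is the centroid of triangle TSM ⇒ L = (4/3, 0)
3. P is the centroid of triangle YLN ⇒ P = (-5/9, 2/3)
line MP meets LN at X = (-25/69, 18/23)
P = M + t·(X−M) with t = 23/15, so MP:PX = 23/15:-8/15

MP:PX = -23/8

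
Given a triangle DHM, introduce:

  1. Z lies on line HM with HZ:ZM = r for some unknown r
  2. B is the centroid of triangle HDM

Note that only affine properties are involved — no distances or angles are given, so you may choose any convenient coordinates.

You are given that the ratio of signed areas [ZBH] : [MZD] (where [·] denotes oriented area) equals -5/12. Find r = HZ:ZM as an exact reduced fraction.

Set D = (0, 0), H = (1, 0), M = (0, 1); any affine frame gives the same invariant.
1. With HZ:ZM = r, write λ = r/(r+1) so Z = H + λ·(M−H); Z is affine-linear in λ
2. B is the centroid of triangle HDM ⇒ B = (1/3, 1/3)
Every point depending on Z is an affine combination of Z and λ-independent points, so each such coordinate is linear in λ; the λ² term in each signed area is a multiple of (M−H)×(M−H) = 0, so 2·[ZBH] and 2·[MZD] are each linear in λ. Evaluating at λ=0 and λ=1:
  2·[ZBH] = 1/3·λ,   2·[MZD] = λ − 1
So [ZBH]:[MZD] = (1/3·λ) / (λ − 1). Setting this equal to -5/12:
  1/3·λ = -5/12·(λ − 1)  ⇒  λ = 5/9
Then r = λ/(1−λ) = (5/9)/(4/9) = 5/4. Check: with r = 5/4, Z = (4/9, 5/9) and [ZBH]:[MZD] = -5/12 as required.

r = 5/4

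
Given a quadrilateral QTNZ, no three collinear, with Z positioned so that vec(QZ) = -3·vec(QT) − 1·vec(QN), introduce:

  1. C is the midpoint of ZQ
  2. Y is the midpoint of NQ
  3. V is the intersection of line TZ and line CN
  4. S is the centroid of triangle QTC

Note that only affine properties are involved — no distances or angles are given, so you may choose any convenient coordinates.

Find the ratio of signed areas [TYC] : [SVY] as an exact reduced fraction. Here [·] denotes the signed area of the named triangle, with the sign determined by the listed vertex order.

[TYC]:[SVY] = -21/11

Assign Q = (0, 0), T = (1, 0), N = (0, 1), Z = (-3, -1) — the answer is frame-independent, so this choice is without loss of generality.
1. C is the midpoint of ZQ ⇒ C = (-3/2, -1/2)
2. Y is the midpoint of NQ ⇒ Y = (0, 1/2)
3. V is the intersection of line TZ and line CN ⇒ V = (-5/3, -2/3)
4. S is the centroid of triangle QTC ⇒ S = (-1/6, -1/6)
2·[TYC] = 7/4, 2·[SVY] = -11/12
[TYC]:[SVY] = 7/4:-11/12 = -21/11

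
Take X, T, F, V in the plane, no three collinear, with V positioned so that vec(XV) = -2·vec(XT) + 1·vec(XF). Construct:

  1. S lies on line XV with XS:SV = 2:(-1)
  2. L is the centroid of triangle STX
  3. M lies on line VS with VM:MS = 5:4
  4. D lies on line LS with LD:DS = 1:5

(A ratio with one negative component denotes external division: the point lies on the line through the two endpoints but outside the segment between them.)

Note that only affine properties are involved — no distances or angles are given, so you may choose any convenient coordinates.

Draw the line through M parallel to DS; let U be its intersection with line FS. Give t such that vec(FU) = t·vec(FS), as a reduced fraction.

t = 67/63

Choose coordinates X = (0, 0), T = (1, 0), F = (0, 1), V = (-2, 1).
1. S lies on line XV with XS:SV = 2:(-1) ⇒ S = (-4, 2)
2. L is the centroid of triangle STX ⇒ L = (-1, 2/3)
3. M lies on line VS with VM:MS = 5:4 ⇒ M = (-28/9, 14/9)
4. D lies on line LS with LD:DS = 1:5 ⇒ D = (-3/2, 8/9)
through M parallel to DS: direction (-5/2, 10/9); meets FS at U = (-268/63, 130/63)
U = F + t·(S−F) with t = 67/63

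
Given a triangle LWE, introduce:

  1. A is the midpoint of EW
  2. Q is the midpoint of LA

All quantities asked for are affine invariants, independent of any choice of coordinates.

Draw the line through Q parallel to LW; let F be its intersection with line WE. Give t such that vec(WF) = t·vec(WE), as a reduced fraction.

t = 1/4

Assign L = (0, 0), W = (1, 0), E = (0, 1) — the answer is frame-independent, so this choice is without loss of generality.
1. A is the midpoint of EW ⇒ A = (1/2, 1/2)
2. Q is the midpoint of LA ⇒ Q = (1/4, 1/4)
through Q parallel to LW: direction (1, 0); meets WE at F = (3/4, 1/4)
F = W + t·(E−W) with t = 1/4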